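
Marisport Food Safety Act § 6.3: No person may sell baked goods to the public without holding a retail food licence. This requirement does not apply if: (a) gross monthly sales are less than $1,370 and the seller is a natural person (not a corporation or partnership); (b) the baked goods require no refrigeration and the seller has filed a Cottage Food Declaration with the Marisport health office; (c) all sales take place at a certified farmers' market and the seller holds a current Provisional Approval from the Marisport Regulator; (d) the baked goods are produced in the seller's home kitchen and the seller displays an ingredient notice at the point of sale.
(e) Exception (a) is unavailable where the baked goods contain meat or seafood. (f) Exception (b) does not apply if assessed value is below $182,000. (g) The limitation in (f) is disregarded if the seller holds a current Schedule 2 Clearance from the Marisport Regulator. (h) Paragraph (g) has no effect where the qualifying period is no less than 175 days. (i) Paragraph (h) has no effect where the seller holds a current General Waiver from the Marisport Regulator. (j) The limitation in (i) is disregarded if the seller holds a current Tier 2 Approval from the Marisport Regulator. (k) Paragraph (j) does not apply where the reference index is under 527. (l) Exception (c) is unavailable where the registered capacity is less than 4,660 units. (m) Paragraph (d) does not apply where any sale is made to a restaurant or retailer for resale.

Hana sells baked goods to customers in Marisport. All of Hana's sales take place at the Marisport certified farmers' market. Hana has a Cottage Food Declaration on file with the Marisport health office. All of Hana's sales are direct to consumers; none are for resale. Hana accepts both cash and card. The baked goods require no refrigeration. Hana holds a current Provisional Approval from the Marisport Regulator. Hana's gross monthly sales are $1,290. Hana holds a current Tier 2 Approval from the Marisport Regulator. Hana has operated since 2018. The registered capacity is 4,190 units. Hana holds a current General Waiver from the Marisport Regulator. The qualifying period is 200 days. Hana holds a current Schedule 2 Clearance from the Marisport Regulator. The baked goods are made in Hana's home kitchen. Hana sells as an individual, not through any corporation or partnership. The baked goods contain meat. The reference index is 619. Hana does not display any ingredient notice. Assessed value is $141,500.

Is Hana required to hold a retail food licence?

Yes — Hana must hold a retail food licence.

Exception (a) is satisfied on its face — gross monthly sales are $1,290, less than the $1,370 limit; the seller is a natural person. However, paragraph (e) must be considered: (e) operates against (a): the baked goods contain meat. Exception (a) does not apply.
Exception (b)'s conditions are all satisfied: the baked goods are shelf-stable; a Cottage Food Declaration is on file. But: (f) operates — assessed value is $141,500, below the $182,000 limit. (g) operates (a current Schedule 2 Clearance is held), but is set aside by (h): (h) is engaged — the qualifying period is 200 days, meeting the 175 days threshold. (i) is triggered (a current General Waiver is held), but is overridden by (j): (j) operates against (i): a current Tier 2 Approval is held. (k), which would lift (j), is not engaged — the reference index is 619, not under 527. So (b) is unavailable.
Exception (c): all sales are at a certified farmers' market; a current Provisional Approval is held — every condition holds. But applying paragraph (l): (l) is triggered — the registered capacity is 4,190 units, less than the 4,660 units limit. (c) is therefore removed.
Exception (d) does not apply: no ingredient notice is displayed.
None of the exceptions is available; § 6.3 applies in full.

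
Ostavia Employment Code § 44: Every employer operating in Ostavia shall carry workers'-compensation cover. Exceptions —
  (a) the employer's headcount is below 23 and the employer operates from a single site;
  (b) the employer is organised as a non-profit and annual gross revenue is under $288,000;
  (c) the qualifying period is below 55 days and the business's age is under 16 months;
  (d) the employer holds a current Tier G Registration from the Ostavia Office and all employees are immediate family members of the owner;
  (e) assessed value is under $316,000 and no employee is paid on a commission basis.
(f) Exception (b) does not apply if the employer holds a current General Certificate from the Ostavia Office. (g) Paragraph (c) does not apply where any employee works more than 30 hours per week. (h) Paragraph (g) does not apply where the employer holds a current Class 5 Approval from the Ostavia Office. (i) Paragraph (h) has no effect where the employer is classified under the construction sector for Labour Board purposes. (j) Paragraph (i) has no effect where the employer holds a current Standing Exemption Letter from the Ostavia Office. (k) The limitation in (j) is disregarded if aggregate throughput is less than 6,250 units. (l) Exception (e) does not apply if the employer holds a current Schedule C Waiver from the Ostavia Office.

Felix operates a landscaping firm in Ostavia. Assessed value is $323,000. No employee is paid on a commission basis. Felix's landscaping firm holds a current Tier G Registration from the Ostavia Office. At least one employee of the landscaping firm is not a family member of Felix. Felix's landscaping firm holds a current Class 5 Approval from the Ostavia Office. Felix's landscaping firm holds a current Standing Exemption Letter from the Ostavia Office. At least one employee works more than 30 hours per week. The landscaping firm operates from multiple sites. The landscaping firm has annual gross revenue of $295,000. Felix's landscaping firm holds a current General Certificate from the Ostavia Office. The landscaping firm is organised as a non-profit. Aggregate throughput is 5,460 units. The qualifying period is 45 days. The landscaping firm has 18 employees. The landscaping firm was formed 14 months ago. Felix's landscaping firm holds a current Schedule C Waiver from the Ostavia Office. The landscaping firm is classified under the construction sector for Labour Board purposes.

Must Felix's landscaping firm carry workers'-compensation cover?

Yes — Felix's landscaping firm must carry workers'-compensation cover.

Exception (a) does not apply: the employer operates from multiple sites.
Exception (b) does not apply: annual gross revenue is $295,000, not under $288,000.
Exception (c)'s conditions are all satisfied: the qualifying period is 45 days, below the 55 days limit; the business's age is 14 months, under the 16 months limit. However, paragraphs (g)–(k) must be considered: (g) is engaged — at least one employee exceeds 30 hours/week. (h) is triggered (a current Class 5 Approval is held), but yields to (i): (i) operates against (h): the landscaping firm is classified under the construction sector. (j) would limit (i) — a current Standing Exemption Letter is held — but (k) sets (j) aside: (k) operates against (j): aggregate throughput is 5,460 units, less than the 6,250 units limit. Exception (c) does not apply.
Exception (d) fails — at least one employee is not a family member.
Exception (e) does not apply: assessed value is $323,000, not under $316,000.
Every exception is unavailable, so the rule governs.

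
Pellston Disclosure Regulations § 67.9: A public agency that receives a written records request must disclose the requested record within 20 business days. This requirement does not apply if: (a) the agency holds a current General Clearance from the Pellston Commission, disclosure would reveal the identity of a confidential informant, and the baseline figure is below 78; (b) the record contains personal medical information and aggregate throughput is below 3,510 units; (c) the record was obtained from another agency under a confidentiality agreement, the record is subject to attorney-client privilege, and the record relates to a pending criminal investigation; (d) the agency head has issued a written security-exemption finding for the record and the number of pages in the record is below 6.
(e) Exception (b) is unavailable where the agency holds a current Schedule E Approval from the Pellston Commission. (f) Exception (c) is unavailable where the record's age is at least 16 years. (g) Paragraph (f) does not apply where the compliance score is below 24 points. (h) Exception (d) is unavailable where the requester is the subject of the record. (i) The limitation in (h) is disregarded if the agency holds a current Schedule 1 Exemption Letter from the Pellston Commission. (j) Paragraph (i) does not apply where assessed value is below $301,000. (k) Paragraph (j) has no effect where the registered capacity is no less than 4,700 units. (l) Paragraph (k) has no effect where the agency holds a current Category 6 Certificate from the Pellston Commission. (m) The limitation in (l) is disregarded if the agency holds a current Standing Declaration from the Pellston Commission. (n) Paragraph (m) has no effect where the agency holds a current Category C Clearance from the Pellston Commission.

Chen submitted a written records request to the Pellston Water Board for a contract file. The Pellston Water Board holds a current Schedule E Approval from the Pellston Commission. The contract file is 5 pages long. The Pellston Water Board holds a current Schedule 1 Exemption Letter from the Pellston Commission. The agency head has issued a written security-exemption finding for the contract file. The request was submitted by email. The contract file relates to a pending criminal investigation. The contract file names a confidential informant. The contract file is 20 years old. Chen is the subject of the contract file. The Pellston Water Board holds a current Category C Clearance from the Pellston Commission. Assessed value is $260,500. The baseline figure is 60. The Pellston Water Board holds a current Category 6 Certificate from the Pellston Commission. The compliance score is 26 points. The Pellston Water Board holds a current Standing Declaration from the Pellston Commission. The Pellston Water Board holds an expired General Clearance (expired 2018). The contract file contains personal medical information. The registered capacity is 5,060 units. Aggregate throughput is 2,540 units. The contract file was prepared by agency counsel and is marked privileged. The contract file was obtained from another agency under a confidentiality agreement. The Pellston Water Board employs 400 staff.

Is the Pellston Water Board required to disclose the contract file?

Exception (a) fails — the General Clearance is not current.
Exception (b): the contract file contains personal medical information; aggregate throughput is 2,540 units, below the 3,510 units limit — every condition holds. But applying paragraph (e): (e) operates against (b): a current Schedule E Approval is held. (b) is therefore removed.
Exception (c)'s conditions are all satisfied: the contract file was obtained under a confidentiality agreement; the contract file is privileged; the contract file relates to a pending investigation. Turning to paragraphs (f)–(g): (f) operates against (c): the record's age is 20 years, meeting the 16 years threshold. (g) is not triggered (the compliance score is 26 points, not below 24 points), so (f) stands. (c) is therefore removed.
All of (d)'s requirements are met (a written security-exemption finding has been issued; the number of pages in the record is 5, below the 6 limit). But: (h) operates against (d): Chen is the subject of the contract file. (i) operates (a current Schedule 1 Exemption Letter is held), but is itself disapplied by (j): (j) operates against (i): assessed value is $260,500, below the $301,000 limit. (k) would limit (j) — the registered capacity is 5,060 units, meeting the 4,700 units threshold — but (l) sets (k) aside: (l) operates against (k): a current Category 6 Certificate is held. (m) would limit (l) — a current Standing Declaration is held — but (n) sets (m) aside: (n) applies — a current Category C Clearance is held. Exception (d) does not apply.
No exception is made out. the Pellston Water Board falls within the general rule.

Yes — the Pellston Water Board must disclose the contract file.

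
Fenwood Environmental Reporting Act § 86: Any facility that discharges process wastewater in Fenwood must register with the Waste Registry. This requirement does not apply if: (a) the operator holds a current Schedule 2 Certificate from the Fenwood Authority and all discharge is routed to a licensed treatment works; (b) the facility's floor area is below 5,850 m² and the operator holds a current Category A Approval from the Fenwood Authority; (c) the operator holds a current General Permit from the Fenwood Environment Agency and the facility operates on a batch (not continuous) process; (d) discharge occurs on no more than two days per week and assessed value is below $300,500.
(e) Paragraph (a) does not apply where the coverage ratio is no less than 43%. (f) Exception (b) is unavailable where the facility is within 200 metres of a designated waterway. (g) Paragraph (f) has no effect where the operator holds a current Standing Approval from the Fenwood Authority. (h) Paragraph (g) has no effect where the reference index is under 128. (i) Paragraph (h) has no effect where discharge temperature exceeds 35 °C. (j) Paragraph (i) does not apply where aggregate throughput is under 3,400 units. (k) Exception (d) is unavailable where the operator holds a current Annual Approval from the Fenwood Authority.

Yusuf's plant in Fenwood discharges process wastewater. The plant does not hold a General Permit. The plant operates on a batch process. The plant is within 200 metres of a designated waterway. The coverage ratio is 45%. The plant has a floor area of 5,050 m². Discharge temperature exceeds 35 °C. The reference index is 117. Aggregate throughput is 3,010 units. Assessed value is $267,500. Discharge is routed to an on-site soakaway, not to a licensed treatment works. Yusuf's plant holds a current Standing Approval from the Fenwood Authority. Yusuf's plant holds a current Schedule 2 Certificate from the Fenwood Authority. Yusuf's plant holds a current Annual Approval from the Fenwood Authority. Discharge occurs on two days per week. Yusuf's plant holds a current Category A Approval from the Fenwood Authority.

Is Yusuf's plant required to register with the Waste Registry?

Exception (a) requires that all discharge is routed to a licensed treatment works; but discharge is not routed to a licensed treatment works, so (a) is unavailable.
Exception (b)'s conditions are all satisfied: the facility's floor area is 5,050 m², below the 5,850 m² limit; a current Category A Approval is held. However, paragraphs (f)–(j) must be considered: (f) operates against (b): the plant is within 200 m of a designated waterway. (g) is triggered (a current Standing Approval is held), but is itself disapplied by (h): (h) operates against (g): the reference index is 117, under the 128 limit. (i) would limit (h) — discharge temperature exceeds 35 °C — but (j) sets (i) aside: (j) operates — aggregate throughput is 3,010 units, under the 3,400 units limit. (b) is therefore removed.
Exception (c) does not apply: no General Permit is held.
Exception (d): discharge occurs on no more than two days per week; assessed value is $267,500, below the $300,500 limit — every condition holds. But: (k) operates against (d): a current Annual Approval is held. Exception (d) does not apply.
Every exception is unavailable, so the rule governs.

Yes — Yusuf's plant must register with the Waste Registry.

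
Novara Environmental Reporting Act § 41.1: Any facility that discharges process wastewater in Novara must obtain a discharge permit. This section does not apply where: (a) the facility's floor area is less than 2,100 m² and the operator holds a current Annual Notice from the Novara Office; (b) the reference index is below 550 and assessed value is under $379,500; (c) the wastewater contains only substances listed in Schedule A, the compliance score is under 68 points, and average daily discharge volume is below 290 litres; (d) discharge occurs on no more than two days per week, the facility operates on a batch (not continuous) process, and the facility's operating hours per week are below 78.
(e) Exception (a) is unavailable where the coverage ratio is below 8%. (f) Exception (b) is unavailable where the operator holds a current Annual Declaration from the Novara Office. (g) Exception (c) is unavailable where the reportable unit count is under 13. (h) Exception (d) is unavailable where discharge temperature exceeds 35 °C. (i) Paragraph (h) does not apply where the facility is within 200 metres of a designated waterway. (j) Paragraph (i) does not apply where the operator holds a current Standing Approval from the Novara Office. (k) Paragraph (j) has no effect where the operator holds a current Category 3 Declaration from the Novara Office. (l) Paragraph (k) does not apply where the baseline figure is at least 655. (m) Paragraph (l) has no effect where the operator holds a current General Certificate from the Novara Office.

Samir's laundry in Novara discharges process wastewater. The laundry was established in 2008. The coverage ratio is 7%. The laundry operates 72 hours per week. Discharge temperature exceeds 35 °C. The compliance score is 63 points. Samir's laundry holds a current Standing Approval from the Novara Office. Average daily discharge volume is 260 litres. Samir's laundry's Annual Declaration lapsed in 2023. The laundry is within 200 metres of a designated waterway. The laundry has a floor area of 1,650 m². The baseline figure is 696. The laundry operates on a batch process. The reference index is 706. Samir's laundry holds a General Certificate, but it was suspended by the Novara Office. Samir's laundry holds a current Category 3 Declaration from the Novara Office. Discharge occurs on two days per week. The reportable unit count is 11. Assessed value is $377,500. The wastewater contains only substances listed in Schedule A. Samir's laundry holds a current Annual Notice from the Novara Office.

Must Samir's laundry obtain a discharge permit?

Yes — Samir's laundry must obtain a discharge permit.

All of (a)'s requirements are met (the facility's floor area is 1,650 m², less than the 2,100 m² limit; a current Annual Notice is held). But: (e) operates — the coverage ratio is 7%, below the 8% limit. (a) is therefore removed.
Exception (b) fails — the reference index is 706, not below 550.
Exception (c)'s conditions are all satisfied: the wastewater is Schedule-A-only; the compliance score is 63 points, under the 68 points limit; average daily discharge volume is 260 litres, below the 290 litres limit. But: (g) is engaged — the reportable unit count is 11, under the 13 limit. Exception (c) does not apply.
Exception (d)'s conditions are all satisfied: discharge occurs on no more than two days per week; the facility operates on a batch process; the facility's operating hours per week are 72, below the 78 limit. But: (h) operates against (d): discharge temperature exceeds 35 °C. (i) would limit (h) — the laundry is within 200 m of a designated waterway — but (j) sets (i) aside: (j) operates against (i): a current Standing Approval is held. (k) would limit (j) — a current Category 3 Declaration is held — but (l) sets (k) aside: (l) operates against (k): the baseline figure is 696, meeting the 655 threshold. (m), which would lift (l), is not triggered — the General Certificate is not current. Exception (d) does not apply.
None of the exceptions is available; § 41.1 applies in full.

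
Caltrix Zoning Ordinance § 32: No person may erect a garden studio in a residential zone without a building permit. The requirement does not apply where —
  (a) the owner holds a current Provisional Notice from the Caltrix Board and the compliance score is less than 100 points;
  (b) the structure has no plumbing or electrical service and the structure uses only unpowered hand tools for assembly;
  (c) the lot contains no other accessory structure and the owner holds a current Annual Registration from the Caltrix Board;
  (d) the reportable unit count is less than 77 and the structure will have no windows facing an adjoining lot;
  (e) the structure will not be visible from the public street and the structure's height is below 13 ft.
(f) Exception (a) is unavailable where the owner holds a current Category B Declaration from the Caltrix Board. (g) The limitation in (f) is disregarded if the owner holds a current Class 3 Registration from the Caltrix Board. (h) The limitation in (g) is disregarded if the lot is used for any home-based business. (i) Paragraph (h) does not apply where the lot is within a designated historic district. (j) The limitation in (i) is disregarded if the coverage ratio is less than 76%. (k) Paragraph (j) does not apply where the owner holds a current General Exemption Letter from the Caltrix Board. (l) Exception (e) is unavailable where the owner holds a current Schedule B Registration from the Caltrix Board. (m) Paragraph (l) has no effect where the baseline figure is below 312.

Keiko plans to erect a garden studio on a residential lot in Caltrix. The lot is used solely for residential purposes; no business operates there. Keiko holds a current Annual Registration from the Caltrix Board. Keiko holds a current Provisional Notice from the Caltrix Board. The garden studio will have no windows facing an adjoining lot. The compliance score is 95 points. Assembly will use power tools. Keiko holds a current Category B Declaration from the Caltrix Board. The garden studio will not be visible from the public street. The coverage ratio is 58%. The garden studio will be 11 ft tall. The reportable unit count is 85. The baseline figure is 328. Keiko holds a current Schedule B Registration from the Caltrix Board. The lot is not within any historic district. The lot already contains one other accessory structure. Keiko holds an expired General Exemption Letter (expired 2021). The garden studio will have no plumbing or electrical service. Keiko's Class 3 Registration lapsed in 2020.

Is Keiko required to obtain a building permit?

Exception (a)'s conditions are all satisfied: a current Provisional Notice is held; the compliance score is 95 points, less than the 100 points limit. But: (f) applies — a current Category B Declaration is held. (g), which would lift (f), is not engaged — there is no Class 3 Registration in force. Exception (a) does not apply.
Exception (b) fails — assembly uses power tools.
Exception (c) does not apply: the lot already has another accessory structure.
Exception (d) fails — the reportable unit count is 85, not less than 77.
Exception (e) is satisfied on its face — the structure will not be visible from the street; the structure's height is 11 ft, below the 13 ft limit. But: (l) applies — a current Schedule B Registration is held. (m), which would lift (l), is inapplicable — the baseline figure is 328, not below 312. Exception (e) does not apply.
No exception displaces § 32.

Yes — Keiko must obtain a building permit.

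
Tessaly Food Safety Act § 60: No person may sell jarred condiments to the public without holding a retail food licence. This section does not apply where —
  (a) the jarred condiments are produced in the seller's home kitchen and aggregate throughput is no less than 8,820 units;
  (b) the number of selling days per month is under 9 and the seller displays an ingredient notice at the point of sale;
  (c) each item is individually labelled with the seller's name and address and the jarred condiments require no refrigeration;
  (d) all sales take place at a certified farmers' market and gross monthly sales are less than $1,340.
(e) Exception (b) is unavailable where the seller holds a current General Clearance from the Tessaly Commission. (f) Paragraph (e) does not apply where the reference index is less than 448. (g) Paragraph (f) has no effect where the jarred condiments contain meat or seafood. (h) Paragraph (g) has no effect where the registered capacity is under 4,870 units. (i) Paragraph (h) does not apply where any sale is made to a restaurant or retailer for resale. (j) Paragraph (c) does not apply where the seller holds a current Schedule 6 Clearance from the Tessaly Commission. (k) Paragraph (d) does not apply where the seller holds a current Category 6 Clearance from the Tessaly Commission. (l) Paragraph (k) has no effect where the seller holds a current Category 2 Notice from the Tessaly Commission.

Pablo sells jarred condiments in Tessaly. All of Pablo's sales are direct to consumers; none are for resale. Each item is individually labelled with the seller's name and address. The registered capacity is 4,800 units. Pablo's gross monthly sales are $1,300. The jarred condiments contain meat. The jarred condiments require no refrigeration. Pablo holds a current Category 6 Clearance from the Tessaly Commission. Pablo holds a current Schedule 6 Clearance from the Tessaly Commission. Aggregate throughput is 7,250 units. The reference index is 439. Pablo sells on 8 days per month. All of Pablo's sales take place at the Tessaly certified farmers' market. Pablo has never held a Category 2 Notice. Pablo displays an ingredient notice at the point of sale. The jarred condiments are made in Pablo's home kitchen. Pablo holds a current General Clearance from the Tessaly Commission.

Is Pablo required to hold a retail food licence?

Exception (a) requires that aggregate throughput is no less than 8,820 units; but aggregate throughput is 7,250 units, short of 8,820 units, so (a) is unavailable.
Exception (b) is satisfied on its face — the number of selling days per month is 8, under the 9 limit; an ingredient notice is displayed. Under paragraphs (e)–(i): (e) is engaged (a current General Clearance is held), but is displaced by (f): (f) operates against (e): the reference index is 439, less than the 448 limit. (g) would limit (f) — the jarred condiments contain meat — but (h) sets (g) aside: (h) operates against (g): the registered capacity is 4,800 units, under the 4,870 units limit. (i), which would lift (h), is not engaged — no sales are for resale. So (b) applies.
Exception (c) is satisfied on its face — items are individually labelled; the jarred condiments are shelf-stable. But: (j) operates against (c): a current Schedule 6 Clearance is held. So (c) is unavailable.
Exception (d) is satisfied on its face — all sales are at a certified farmers' market; gross monthly sales are $1,300, less than the $1,340 limit. However, paragraphs (k)–(l) must be considered: (k) operates against (d): a current Category 6 Clearance is held. (l) is inapplicable (no current Category 2 Notice is held), so (k) stands. Exception (d) does not apply.

No — exception (b) applies; Pablo is not required to hold a retail food licence.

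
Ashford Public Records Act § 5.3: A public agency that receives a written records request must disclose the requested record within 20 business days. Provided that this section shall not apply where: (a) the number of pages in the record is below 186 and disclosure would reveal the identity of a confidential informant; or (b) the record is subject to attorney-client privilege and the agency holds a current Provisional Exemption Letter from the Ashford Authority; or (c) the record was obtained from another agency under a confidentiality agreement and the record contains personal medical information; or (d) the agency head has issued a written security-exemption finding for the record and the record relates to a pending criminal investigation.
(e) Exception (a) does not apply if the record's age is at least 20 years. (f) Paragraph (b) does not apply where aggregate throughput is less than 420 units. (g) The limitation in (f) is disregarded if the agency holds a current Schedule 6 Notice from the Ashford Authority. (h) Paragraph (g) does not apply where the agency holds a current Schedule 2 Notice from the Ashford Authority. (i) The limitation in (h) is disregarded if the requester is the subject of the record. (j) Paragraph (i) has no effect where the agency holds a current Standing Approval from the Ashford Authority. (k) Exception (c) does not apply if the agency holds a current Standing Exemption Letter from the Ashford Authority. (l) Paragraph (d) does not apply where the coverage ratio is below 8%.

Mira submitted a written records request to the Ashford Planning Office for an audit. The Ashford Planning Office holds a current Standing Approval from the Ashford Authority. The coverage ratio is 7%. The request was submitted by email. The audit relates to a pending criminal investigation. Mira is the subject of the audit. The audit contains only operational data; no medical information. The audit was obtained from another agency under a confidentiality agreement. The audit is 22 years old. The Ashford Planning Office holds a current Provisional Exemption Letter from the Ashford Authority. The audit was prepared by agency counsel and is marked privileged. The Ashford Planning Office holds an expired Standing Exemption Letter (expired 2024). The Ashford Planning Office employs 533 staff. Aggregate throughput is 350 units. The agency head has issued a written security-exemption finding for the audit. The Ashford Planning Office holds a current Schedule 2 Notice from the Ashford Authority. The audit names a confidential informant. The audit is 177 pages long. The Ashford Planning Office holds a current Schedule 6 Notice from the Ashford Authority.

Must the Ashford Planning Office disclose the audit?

Exception (a): the number of pages in the record is 177, below the 186 limit; the audit names a confidential informant — every condition holds. However, paragraph (e) must be considered: (e) is triggered — the record's age is 22 years, meeting the 20 years threshold. (a) is therefore removed.
All of (b)'s requirements are met (the audit is privileged; a current Provisional Exemption Letter is held). But applying paragraphs (f)–(j): (f) is engaged — aggregate throughput is 350 units, less than the 420 units limit. (g) applies (a current Schedule 6 Notice is held), but is overridden by (h): (h) is engaged — a current Schedule 2 Notice is held. (i) would limit (h) — Mira is the subject of the audit — but (j) sets (i) aside: (j) operates against (i): a current Standing Approval is held. So (b) is unavailable.
Exception (c) does not apply: the audit contains only operational data.
All of (d)'s requirements are met (a written security-exemption finding has been issued; the audit relates to a pending investigation). However, paragraph (l) must be considered: (l) applies — the coverage ratio is 7%, below the 8% limit. (d) is therefore removed.
None of the exceptions is available; § 5.3 applies in full.

Yes — the Ashford Planning Office must disclose the audit.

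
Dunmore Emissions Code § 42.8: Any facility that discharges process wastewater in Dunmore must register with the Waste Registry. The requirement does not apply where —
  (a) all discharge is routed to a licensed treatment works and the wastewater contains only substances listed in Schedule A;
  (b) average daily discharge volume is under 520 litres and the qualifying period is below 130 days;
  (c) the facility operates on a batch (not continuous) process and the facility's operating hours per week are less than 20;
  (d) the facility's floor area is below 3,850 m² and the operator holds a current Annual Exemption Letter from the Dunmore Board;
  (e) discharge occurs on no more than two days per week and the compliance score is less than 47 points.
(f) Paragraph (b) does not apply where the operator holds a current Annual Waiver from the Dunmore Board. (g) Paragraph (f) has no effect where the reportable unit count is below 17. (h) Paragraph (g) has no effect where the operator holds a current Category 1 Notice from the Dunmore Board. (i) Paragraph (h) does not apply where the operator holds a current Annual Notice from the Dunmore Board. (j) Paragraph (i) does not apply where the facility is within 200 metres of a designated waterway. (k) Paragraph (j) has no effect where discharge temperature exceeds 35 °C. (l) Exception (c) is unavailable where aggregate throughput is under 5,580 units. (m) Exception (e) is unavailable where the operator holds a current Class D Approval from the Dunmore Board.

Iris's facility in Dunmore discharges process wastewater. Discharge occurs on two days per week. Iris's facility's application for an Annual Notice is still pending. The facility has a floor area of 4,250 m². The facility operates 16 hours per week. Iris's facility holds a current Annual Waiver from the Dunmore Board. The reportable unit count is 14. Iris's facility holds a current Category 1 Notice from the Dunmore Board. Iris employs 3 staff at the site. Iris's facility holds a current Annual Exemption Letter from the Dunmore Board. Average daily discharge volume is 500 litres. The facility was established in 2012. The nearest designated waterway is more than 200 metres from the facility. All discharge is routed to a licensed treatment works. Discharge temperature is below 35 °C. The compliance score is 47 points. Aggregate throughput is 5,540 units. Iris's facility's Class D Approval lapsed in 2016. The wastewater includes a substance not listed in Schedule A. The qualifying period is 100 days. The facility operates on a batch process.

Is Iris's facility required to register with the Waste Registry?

Yes — Iris's facility must register with the Waste Registry.

Exception (a) fails — the wastewater includes a non-Schedule-A substance.
All of (b)'s requirements are met (average daily discharge volume is 500 litres, under the 520 litres limit; the qualifying period is 100 days, below the 130 days limit). However, paragraphs (f)–(k) must be considered: (f) applies — a current Annual Waiver is held. (g) would limit (f) — the reportable unit count is 14, below the 17 limit — but (h) sets (g) aside: (h) operates against (g): a current Category 1 Notice is held. (i), which would lift (h), is not engaged — no current Annual Notice is held. Exception (b) does not apply.
Exception (c): the facility operates on a batch process; the facility's operating hours per week are 16, less than the 20 limit — every condition holds. But: (l) operates against (c): aggregate throughput is 5,540 units, under the 5,580 units limit. Exception (c) does not apply.
Exception (d) fails — the facility's floor area is 4,250 m², not below 3,850 m².
Exception (e) requires that the compliance score is less than 47 points; but the compliance score is 47 points, not less than 47 points, so (e) is unavailable.
Every exception is unavailable, so the rule governs.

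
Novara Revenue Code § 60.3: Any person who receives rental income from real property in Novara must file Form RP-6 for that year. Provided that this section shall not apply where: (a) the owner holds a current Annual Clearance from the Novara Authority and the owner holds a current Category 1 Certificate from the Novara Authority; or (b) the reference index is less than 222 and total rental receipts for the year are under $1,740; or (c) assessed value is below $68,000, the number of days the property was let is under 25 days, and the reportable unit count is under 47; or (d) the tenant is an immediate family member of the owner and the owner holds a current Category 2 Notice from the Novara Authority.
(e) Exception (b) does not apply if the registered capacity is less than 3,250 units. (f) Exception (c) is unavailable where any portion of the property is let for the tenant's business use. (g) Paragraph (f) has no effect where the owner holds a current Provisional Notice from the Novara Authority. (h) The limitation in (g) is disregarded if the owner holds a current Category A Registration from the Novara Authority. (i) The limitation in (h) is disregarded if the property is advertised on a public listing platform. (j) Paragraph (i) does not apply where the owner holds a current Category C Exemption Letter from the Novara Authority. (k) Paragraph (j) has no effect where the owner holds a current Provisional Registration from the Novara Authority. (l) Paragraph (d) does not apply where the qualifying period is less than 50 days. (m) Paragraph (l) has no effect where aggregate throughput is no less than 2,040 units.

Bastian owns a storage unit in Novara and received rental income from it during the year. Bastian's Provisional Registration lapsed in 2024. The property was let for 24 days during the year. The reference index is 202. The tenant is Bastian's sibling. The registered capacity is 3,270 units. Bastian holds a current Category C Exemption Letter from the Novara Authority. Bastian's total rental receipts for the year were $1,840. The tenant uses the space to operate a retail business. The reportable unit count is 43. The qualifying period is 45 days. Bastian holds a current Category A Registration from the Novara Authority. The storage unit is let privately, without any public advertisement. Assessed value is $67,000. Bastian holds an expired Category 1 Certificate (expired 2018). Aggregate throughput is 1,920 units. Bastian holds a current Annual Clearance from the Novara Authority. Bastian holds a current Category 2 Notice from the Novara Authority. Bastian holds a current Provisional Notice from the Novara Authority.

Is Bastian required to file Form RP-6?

Yes — Bastian must file Form RP-6.

Exception (a) fails — the Category 1 Certificate is not current.
Exception (b) does not apply: total rental receipts for the year are $1,840, not under $1,740.
All of (c)'s requirements are met (assessed value is $67,000, below the $68,000 limit; the number of days the property was let is 24 days, under the 25 days limit; the reportable unit count is 43, under the 47 limit). But: (f) operates — the space is let for business use. (g) operates (a current Provisional Notice is held), but is overridden by (h): (h) operates against (g): a current Category A Registration is held. (i), which would lift (h), is inapplicable — the property is let privately without advertisement. Exception (c) does not apply.
Exception (d): the tenant is an immediate family member; a current Category 2 Notice is held — every condition holds. But applying paragraphs (l)–(m): (l) operates against (d): the qualifying period is 45 days, less than the 50 days limit. (m), which would lift (l), is not triggered — aggregate throughput is 1,920 units, short of 2,040 units. Exception (d) does not apply.
None of the exceptions is available; § 60.3 applies in full.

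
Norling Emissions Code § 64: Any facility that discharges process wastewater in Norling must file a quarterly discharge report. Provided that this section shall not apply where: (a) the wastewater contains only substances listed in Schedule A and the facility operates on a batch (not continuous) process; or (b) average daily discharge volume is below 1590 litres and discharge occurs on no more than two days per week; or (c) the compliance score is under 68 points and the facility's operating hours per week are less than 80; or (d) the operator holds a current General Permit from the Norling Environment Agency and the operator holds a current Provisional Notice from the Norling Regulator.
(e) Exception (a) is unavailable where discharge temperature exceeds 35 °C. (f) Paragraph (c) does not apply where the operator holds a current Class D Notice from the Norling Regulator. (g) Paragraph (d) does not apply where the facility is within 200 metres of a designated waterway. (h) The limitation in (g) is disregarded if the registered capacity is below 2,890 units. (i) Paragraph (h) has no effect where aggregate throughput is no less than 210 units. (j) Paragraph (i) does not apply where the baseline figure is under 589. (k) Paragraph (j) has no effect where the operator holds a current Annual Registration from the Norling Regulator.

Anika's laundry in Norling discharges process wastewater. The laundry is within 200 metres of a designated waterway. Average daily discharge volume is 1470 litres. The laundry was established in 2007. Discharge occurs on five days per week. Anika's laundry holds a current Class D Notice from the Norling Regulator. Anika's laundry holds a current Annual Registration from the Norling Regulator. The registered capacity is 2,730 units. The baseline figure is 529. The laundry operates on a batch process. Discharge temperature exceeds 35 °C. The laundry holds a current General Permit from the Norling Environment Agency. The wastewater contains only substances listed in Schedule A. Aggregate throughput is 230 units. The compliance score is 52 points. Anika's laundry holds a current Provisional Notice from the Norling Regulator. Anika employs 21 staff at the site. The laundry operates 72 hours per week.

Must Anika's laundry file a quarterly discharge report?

Exception (a): the wastewater is Schedule-A-only; the facility operates on a batch process — every condition holds. Turning to paragraph (e): (e) operates against (a): discharge temperature exceeds 35 °C. (a) is therefore removed.
Exception (b) does not apply: discharge occurs on five days per week.
All of (c)'s requirements are met (the compliance score is 52 points, under the 68 points limit; the facility's operating hours per week are 72, less than the 80 limit). But applying paragraph (f): (f) operates against (c): a current Class D Notice is held. (c) is therefore removed.
Exception (d): a current General Permit is held; a current Provisional Notice is held — every condition holds. However, paragraphs (g)–(k) must be considered: (g) is triggered — the laundry is within 200 m of a designated waterway. (h) would limit (g) — the registered capacity is 2,730 units, below the 2,890 units limit — but (i) sets (h) aside: (i) operates against (h): aggregate throughput is 230 units, meeting the 210 units threshold. (j) operates (the baseline figure is 529, under the 589 limit), but is set aside by (k): (k) applies — a current Annual Registration is held. Exception (d) does not apply.
No exception applies. The general rule governs.

Yes — Anika's laundry must file a quarterly discharge report.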